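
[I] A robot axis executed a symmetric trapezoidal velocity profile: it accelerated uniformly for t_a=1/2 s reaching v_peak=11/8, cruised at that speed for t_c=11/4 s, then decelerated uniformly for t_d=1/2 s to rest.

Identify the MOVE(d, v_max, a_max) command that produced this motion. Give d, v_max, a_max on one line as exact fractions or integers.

d=143/32 v_max=11/8 a_max=11/4

a_max = (11/8)/(1/2) = 11/4
d_a = ½·11/8·1/2 = 11/32; d_c = 11/8·11/4 = 121/32
d = 2·11/32 + 121/32 = 143/32
t_c = 11/4 > 0 so v_max = 11/8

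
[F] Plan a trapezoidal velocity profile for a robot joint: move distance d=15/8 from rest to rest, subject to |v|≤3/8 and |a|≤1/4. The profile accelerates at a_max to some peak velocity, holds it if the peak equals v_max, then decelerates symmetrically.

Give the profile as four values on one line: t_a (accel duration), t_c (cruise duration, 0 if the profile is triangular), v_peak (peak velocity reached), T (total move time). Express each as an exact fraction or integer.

t_a=3/2 t_c=7/2 v_peak=3/8 T=13/2

v_max²/a_max = (3/8)²/(1/4) = 9/16
15/8 ≥ 9/16 ⇒ cruise phase
t_a = (3/8)/(1/4) = 3/2; v_peak = 3/8
d_cruise = 15/8 − 9/16 = 21/16; t_c = (21/16)/(3/8) = 7/2
T = 2·3/2 + 7/2 = 13/2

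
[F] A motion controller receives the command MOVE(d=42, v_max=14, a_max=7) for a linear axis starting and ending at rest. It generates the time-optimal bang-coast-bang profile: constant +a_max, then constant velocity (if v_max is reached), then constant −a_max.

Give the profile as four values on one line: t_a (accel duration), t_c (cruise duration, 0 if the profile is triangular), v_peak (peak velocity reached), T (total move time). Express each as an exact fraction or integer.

vₘ²/aₘ = 14²/7 = 28
42 ≥ 28 → trapezoidal
t_a = 14/7 = 2; v_peak = 14
d_cruise = 42 − 28 = 14; t_c = 14/14 = 1
T = 2·2 + 1 = 5

t_a=2 t_c=1 v_peak=14 T=5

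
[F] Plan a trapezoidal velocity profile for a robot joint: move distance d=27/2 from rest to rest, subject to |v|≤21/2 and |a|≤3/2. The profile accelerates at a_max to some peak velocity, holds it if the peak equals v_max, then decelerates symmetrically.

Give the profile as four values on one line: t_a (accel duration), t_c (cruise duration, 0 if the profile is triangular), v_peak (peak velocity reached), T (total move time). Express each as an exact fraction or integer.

t_a=3 t_c=0 v_peak=9/2 T=6

v_max²/a_max = (21/2)²/(3/2) = 147/2
27/2 < 147/2 so t_c = 0
v_peak = √(27/2·3/2) = √(81/4) = 9/2
t_a = (9/2)/(3/2) = 3; t_c = 0
T = 2·3 = 6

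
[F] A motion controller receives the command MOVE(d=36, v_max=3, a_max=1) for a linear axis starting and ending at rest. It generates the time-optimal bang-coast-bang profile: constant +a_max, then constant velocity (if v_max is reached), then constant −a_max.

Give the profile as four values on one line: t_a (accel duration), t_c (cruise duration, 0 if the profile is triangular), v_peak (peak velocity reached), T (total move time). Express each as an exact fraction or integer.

(v_max)²/a_max = 3²/1 = 9
36 ≥ 9 so v_max reached
t_a = 3/1 = 3; v_peak = 3
d_cruise = 36 − 9 = 27; t_c = 27/3 = 9
T = 2·3 + 9 = 15

t_a=3 t_c=9 v_peak=3 T=15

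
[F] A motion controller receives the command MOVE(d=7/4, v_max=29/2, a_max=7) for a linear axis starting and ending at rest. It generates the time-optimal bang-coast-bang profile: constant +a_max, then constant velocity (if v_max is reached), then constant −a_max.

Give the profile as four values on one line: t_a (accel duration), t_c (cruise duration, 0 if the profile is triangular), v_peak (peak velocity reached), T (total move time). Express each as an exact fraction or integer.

t_a=1/2 t_c=0 v_peak=7/2 T=1

(v_max)²/a_max = (29/2)²/7 = 841/28
7/4 < 841/28 → triangular
v_peak = √(7/4·7) = √(49/4) = 7/2
t_a = (7/2)/7 = 1/2; t_c = 0
T = 2·1/2 = 1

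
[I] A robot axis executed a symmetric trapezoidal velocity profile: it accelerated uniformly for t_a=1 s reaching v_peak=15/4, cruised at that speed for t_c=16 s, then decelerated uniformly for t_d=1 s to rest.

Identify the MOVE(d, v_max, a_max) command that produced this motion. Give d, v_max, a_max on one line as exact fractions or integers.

d=255/4 v_max=15/4 a_max=15/4

a_max = (15/4)/1 = 15/4
d_a = ½·15/4·1 = 15/8; d_c = 15/4·16 = 60
d = 2·15/8 + 60 = 255/4
t_c = 16 > 0 → v_max = v_peak = 15/4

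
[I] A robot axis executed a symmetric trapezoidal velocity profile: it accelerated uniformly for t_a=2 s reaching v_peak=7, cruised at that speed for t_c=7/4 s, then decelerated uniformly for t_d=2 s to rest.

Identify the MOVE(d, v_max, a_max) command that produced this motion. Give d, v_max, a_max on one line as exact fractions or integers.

a_max = 7/2
d_a = ½·7·2 = 7; d_c = 7·7/4 = 49/4
d = 2·7 + 49/4 = 105/4
t_c = 7/4 > 0 → v_max = v_peak = 7

d=105/4 v_max=7 a_max=7/2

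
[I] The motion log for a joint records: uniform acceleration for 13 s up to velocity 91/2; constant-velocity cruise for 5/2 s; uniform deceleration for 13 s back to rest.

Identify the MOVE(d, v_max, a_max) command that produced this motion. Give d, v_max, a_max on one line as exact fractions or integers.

a_max = (91/2)/13 = 7/2
d_a = ½·91/2·13 = 1183/4; d_c = 91/2·5/2 = 455/4
d = 2·1183/4 + 455/4 = 2821/4
t_c = 5/2 > 0 → v_max = v_peak = 91/2

d=2821/4 v_max=91/2 a_max=7/2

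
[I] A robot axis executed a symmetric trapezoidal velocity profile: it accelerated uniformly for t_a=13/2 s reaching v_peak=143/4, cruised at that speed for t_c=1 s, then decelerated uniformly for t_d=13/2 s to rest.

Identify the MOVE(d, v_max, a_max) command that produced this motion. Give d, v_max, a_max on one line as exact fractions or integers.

a_max = (143/4)/(13/2) = 11/2
d_a = ½·143/4·13/2 = 1859/16; d_c = 143/4·1 = 143/4
d = 2·1859/16 + 143/4 = 2145/8
t_c = 1 > 0 so v_max = 143/4

d=2145/8 v_max=143/4 a_max=11/2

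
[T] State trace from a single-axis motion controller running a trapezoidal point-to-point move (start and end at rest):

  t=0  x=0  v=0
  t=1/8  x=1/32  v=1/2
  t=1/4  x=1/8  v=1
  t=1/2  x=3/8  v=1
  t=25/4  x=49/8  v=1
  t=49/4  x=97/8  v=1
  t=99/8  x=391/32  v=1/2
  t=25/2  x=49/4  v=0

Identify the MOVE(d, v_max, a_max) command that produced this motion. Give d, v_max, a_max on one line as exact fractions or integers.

d=49/4 v_max=1 a_max=4

final state: t=25/2, x=49/4, v=0 → d = 49/4
a_max = (1/2−0)/(1/8−0) = 4
max v = 1 over t∈[1/4,49/4] → v_max = 1
check: 1·(1/4+12) = 49/4 ✓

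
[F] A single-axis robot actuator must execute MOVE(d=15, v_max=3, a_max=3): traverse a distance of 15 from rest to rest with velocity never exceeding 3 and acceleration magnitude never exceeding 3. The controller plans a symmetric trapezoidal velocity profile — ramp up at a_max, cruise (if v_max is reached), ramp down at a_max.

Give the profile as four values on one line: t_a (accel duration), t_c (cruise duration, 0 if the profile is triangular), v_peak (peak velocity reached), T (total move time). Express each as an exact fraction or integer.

t_a=1 t_c=4 v_peak=3 T=6

v_max²/a_max = 3²/3 = 3
15 ≥ 3 so v_max reached
t_a = 3/3 = 1; v_peak = 3
d_cruise = 15 − 3 = 12; t_c = 12/3 = 4
T = 2·1 + 4 = 6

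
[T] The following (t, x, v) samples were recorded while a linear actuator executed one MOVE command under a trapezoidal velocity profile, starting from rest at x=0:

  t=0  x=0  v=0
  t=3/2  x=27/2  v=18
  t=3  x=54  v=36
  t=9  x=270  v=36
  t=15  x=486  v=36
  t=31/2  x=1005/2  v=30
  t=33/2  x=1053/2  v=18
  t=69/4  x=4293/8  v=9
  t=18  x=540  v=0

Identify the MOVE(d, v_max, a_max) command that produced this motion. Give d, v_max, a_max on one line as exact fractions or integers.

d=540 v_max=36 a_max=12

final state: t=18, x=540, v=0 → d = 540
a_max = (18−0)/(3/2−0) = 12
max v = 36 over t∈[3,15] → v_max = 36
check: 36·(3+12) = 540 ✓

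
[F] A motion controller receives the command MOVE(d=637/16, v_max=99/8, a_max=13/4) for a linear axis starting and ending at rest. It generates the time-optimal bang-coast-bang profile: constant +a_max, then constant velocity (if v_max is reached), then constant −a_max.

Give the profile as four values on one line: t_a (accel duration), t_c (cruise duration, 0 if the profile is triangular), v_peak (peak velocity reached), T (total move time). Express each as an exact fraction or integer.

t_a=7/2 t_c=0 v_peak=91/8 T=7

(v_max)²/a_max = (99/8)²/(13/4) = 9801/208
637/16 < 9801/208 ⇒ no cruise
v_peak = √(637/16·13/4) = √(8281/64) = 91/8
t_a = (91/8)/(13/4) = 7/2; t_c = 0
T = 2·7/2 = 7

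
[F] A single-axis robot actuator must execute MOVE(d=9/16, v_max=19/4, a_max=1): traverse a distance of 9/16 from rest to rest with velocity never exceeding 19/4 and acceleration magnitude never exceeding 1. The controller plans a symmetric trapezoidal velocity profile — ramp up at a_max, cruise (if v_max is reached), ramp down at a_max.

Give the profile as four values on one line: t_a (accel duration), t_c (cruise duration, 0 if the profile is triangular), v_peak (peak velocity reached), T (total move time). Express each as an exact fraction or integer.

t_a=3/4 t_c=0 v_peak=3/4 T=3/2

(v_max)²/a_max = (19/4)²/1 = 361/16
9/16 < 361/16 ⇒ no cruise
v_peak = √(9/16·1) = √(9/16) = 3/4
t_a = (3/4)/1 = 3/4; t_c = 0
T = 2·3/4 = 3/2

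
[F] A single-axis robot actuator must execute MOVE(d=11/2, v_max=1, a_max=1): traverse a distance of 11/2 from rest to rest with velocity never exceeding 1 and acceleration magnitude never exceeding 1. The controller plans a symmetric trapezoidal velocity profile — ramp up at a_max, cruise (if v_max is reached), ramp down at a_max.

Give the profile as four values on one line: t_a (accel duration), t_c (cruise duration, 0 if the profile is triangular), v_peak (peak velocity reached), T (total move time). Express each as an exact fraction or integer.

v_max²/a_max = 1²/1 = 1
11/2 ≥ 1 ⇒ cruise phase
t_a = 1/1 = 1; v_peak = 1
d_cruise = 11/2 − 1 = 9/2; t_c = (9/2)/1 = 9/2
T = 2·1 + 9/2 = 13/2

t_a=1 t_c=9/2 v_peak=1 T=13/2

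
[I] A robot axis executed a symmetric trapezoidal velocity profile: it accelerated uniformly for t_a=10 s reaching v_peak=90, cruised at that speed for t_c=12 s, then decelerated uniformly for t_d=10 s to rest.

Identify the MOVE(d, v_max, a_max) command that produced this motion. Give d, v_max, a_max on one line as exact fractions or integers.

d=1980 v_max=90 a_max=9

a_max = 90/10 = 9
d_a = ½·90·10 = 450; d_c = 90·12 = 1080
d = 2·450 + 1080 = 1980
t_c = 12 > 0 ⇒ limit active, v_max = 90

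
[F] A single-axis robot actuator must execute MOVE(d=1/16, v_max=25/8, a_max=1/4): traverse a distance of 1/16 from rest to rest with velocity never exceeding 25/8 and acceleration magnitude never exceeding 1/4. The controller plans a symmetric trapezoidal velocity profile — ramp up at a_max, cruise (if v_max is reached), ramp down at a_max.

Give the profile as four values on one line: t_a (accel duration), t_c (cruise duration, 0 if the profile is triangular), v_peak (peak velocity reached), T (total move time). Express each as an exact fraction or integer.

(v_max)²/a_max = (25/8)²/(1/4) = 625/16
1/16 < 625/16 so t_c = 0
v_peak = √(1/16·1/4) = √(1/64) = 1/8
t_a = (1/8)/(1/4) = 1/2; t_c = 0
T = 2·1/2 = 1

t_a=1/2 t_c=0 v_peak=1/8 T=1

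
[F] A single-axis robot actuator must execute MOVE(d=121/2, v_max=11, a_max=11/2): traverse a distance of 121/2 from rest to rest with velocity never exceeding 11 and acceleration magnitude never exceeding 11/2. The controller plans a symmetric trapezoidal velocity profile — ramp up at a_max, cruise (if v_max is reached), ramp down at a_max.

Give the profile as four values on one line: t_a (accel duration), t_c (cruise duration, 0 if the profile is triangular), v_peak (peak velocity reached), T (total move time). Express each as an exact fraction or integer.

t_a=2 t_c=7/2 v_peak=11 T=15/2

(v_max)²/a_max = 11²/(11/2) = 22
121/2 ≥ 22 ⇒ cruise phase
t_a = 11/(11/2) = 2; v_peak = 11
d_cruise = 121/2 − 22 = 77/2; t_c = (77/2)/11 = 7/2
T = 2·2 + 7/2 = 15/2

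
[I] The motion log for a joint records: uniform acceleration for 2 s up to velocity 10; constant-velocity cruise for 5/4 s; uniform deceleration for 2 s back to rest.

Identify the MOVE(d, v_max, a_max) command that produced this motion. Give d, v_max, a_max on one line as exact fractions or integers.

d=65/2 v_max=10 a_max=5

a_max = 10/2 = 5
d_a = ½·10·2 = 10; d_c = 10·5/4 = 25/2
d = 2·10 + 25/2 = 65/2
t_c = 5/4 > 0 ⇒ limit active, v_max = 10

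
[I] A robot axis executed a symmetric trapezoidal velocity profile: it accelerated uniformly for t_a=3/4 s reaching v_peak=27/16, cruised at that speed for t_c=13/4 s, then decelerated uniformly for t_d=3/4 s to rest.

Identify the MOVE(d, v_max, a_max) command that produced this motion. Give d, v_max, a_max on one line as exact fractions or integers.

a_max = (27/16)/(3/4) = 9/4
d_a = ½·27/16·3/4 = 81/128; d_c = 27/16·13/4 = 351/64
d = 2·81/128 + 351/64 = 27/4
t_c = 13/4 > 0 → v_max = v_peak = 27/16

d=27/4 v_max=27/16 a_max=9/4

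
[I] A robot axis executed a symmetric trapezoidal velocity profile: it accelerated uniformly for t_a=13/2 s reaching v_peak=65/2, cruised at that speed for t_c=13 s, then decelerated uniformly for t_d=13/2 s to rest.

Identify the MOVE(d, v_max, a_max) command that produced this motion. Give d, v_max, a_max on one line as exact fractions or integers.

d=2535/4 v_max=65/2 a_max=5

a_max = (65/2)/(13/2) = 5
d_a = ½·65/2·13/2 = 845/8; d_c = 65/2·13 = 845/2
d = 2·845/8 + 845/2 = 2535/4
t_c = 13 > 0 → v_max = v_peak = 65/2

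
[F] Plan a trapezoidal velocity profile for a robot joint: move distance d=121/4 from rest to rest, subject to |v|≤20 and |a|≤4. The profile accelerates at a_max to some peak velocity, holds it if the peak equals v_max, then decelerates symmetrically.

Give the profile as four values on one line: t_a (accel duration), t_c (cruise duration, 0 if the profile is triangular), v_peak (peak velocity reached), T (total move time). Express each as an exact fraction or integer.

t_a=11/4 t_c=0 v_peak=11 T=11/2

vₘ²/aₘ = 20²/4 = 100
121/4 < 100 ⇒ no cruise
v_peak = √(121/4·4) = √121 = 11
t_a = 11/4; t_c = 0
T = 2·11/4 = 11/2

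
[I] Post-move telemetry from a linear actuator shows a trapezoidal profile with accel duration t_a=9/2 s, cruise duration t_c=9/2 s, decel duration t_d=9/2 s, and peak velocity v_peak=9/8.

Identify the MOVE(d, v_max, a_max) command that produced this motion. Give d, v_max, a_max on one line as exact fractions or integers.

a_max = (9/8)/(9/2) = 1/4
d_a = ½·9/8·9/2 = 81/32; d_c = 9/8·9/2 = 81/16
d = 2·81/32 + 81/16 = 81/8
t_c = 9/2 > 0 so v_max = 9/8

d=81/8 v_max=9/8 a_max=1/4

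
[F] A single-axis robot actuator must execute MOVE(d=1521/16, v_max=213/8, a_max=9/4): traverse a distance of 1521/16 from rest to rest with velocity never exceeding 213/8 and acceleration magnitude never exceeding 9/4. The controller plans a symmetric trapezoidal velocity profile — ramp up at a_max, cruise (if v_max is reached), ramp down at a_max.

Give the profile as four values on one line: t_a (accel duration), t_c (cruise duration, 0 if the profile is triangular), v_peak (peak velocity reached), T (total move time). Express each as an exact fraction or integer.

vₘ²/aₘ = (213/8)²/(9/4) = 5041/16
1521/16 < 5041/16 ⇒ no cruise
v_peak = √(1521/16·9/4) = √(13689/64) = 117/8
t_a = (117/8)/(9/4) = 13/2; t_c = 0
T = 2·13/2 = 13

t_a=13/2 t_c=0 v_peak=117/8 T=13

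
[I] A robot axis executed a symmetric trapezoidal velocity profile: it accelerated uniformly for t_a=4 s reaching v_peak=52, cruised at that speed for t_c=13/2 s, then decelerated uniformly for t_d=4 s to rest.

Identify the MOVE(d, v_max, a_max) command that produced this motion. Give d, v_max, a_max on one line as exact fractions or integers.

d=546 v_max=52 a_max=13

a_max = 52/4 = 13
d_a = ½·52·4 = 104; d_c = 52·13/2 = 338
d = 2·104 + 338 = 546
t_c = 13/2 > 0 ⇒ limit active, v_max = 52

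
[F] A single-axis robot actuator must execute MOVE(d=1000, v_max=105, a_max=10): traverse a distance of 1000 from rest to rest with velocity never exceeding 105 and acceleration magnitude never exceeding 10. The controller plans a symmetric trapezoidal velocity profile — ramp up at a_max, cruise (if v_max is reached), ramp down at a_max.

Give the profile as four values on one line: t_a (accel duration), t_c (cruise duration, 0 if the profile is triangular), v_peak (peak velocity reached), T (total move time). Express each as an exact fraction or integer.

t_a=10 t_c=0 v_peak=100 T=20

v_max²/a_max = 105²/10 = 2205/2
1000 < 2205/2 so t_c = 0
v_peak = √(1000·10) = √10000 = 100
t_a = 100/10 = 10; t_c = 0
T = 2·10 = 20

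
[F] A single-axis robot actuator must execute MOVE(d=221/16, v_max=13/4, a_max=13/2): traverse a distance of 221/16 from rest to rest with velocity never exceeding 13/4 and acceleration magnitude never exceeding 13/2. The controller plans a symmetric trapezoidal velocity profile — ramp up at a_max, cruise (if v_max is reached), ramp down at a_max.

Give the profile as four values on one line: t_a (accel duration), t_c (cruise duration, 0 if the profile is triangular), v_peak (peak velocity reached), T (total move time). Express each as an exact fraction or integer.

v_max²/a_max = (13/4)²/(13/2) = 13/8
221/16 ≥ 13/8 ⇒ cruise phase
t_a = (13/4)/(13/2) = 1/2; v_peak = 13/4
d_cruise = 221/16 − 13/8 = 195/16; t_c = (195/16)/(13/4) = 15/4
T = 2·1/2 + 15/4 = 19/4

t_a=1/2 t_c=15/4 v_peak=13/4 T=19/4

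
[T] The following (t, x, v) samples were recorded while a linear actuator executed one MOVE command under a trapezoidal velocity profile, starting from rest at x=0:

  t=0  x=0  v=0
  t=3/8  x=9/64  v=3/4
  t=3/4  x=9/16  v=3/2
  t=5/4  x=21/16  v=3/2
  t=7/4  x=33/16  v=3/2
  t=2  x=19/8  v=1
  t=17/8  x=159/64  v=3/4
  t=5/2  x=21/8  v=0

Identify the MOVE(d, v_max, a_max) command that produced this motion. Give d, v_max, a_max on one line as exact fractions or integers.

d=21/8 v_max=3/2 a_max=2

final state: t=5/2, x=21/8, v=0 → d = 21/8
a_max = (3/4−0)/(3/8−0) = 2
max v = 3/2 over t∈[3/4,7/4] → v_max = 3/2
check: 3/2·(3/4+1) = 21/8 ✓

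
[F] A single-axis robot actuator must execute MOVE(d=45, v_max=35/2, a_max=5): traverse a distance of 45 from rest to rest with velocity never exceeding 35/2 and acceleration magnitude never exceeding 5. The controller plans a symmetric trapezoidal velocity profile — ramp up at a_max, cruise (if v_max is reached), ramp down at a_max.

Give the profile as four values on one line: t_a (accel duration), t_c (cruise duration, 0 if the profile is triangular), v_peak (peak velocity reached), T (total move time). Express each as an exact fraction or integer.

t_a=3 t_c=0 v_peak=15 T=6

vₘ²/aₘ = (35/2)²/5 = 245/4
45 < 245/4 ⇒ no cruise
v_peak = √(45·5) = √225 = 15
t_a = 15/5 = 3; t_c = 0
T = 2·3 = 6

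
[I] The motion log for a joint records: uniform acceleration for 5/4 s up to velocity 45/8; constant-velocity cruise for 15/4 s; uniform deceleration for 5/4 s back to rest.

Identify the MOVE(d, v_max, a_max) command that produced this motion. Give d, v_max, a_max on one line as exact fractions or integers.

a_max = (45/8)/(5/4) = 9/2
d_a = ½·45/8·5/4 = 225/64; d_c = 45/8·15/4 = 675/32
d = 2·225/64 + 675/32 = 225/8
t_c = 15/4 > 0 ⇒ limit active, v_max = 45/8

d=225/8 v_max=45/8 a_max=9/2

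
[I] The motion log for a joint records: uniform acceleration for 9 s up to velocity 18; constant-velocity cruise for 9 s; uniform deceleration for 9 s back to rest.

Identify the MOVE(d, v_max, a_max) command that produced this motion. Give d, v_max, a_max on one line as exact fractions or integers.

d=324 v_max=18 a_max=2

a_max = 18/9 = 2
d_a = ½·18·9 = 81; d_c = 18·9 = 162
d = 2·81 + 162 = 324
t_c = 9 > 0 ⇒ limit active, v_max = 18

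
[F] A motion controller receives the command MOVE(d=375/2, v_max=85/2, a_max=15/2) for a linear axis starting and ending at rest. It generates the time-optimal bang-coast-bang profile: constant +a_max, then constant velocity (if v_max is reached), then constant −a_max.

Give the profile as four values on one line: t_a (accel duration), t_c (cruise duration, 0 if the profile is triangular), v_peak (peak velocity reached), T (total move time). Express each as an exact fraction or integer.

(v_max)²/a_max = (85/2)²/(15/2) = 1445/6
375/2 < 1445/6 → triangular
v_peak = √(375/2·15/2) = √(5625/4) = 75/2
t_a = (75/2)/(15/2) = 5; t_c = 0
T = 2·5 = 10

t_a=5 t_c=0 v_peak=75/2 T=10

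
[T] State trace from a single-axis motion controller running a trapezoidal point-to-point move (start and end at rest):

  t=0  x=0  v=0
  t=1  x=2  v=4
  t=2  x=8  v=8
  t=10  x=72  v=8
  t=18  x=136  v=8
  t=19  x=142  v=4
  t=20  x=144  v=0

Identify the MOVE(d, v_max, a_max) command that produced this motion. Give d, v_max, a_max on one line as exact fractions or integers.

final state: t=20, x=144, v=0 → d = 144
a_max = (4−0)/(1−0) = 4
max v = 8 over t∈[2,18] → v_max = 8
check: 8·(2+16) = 144 ✓

d=144 v_max=8 a_max=4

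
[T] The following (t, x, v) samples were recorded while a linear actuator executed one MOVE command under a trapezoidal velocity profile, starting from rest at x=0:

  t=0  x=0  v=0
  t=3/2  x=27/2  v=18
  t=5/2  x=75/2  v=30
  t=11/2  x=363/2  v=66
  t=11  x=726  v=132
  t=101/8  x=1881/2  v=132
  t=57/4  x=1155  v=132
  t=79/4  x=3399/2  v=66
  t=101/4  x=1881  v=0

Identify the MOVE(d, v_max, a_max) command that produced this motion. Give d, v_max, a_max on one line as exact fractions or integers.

d=1881 v_max=132 a_max=12

final state: t=101/4, x=1881, v=0 → d = 1881
a_max = (18−0)/(3/2−0) = 12
max v = 132 over t∈[11,57/4] → v_max = 132
check: 132·(11+13/4) = 1881 ✓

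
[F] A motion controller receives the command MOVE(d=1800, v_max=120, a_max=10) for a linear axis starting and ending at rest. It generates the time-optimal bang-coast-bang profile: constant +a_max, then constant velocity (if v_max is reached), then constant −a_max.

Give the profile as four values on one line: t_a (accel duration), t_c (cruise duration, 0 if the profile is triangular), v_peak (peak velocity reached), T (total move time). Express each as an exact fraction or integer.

(v_max)²/a_max = 120²/10 = 1440
1800 ≥ 1440 → trapezoidal
t_a = 120/10 = 12; v_peak = 120
d_cruise = 1800 − 1440 = 360; t_c = 360/120 = 3
T = 2·12 + 3 = 27

t_a=12 t_c=3 v_peak=120 T=27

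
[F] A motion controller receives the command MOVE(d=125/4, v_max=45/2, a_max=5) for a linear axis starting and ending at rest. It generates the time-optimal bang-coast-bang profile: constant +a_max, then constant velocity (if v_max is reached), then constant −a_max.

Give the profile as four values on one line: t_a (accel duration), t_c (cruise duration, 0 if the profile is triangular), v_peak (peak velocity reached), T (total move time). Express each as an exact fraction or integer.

v_max²/a_max = (45/2)²/5 = 405/4
125/4 < 405/4 → triangular
v_peak = √(125/4·5) = √(625/4) = 25/2
t_a = (25/2)/5 = 5/2; t_c = 0
T = 2·5/2 = 5

t_a=5/2 t_c=0 v_peak=25/2 T=5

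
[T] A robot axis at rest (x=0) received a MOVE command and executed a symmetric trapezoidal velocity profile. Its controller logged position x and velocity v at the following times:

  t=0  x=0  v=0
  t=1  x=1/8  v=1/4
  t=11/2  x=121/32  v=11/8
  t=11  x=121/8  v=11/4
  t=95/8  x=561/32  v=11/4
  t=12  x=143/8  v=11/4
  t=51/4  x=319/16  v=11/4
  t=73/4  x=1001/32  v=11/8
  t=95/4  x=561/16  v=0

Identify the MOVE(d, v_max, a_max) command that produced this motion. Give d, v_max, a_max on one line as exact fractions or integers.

final state: t=95/4, x=561/16, v=0 → d = 561/16
a_max = (1/4−0)/(1−0) = 1/4
max v = 11/4 over t∈[11,51/4] → v_max = 11/4
check: 11/4·(11+7/4) = 561/16 ✓

d=561/16 v_max=11/4 a_max=1/4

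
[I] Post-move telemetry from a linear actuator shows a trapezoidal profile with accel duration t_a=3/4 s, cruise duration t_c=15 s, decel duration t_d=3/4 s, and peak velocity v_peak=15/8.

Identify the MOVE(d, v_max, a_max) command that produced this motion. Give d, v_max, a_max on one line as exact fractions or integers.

a_max = (15/8)/(3/4) = 5/2
d_a = ½·15/8·3/4 = 45/64; d_c = 15/8·15 = 225/8
d = 2·45/64 + 225/8 = 945/32
t_c = 15 > 0 → v_max = v_peak = 15/8

d=945/32 v_max=15/8 a_max=5/2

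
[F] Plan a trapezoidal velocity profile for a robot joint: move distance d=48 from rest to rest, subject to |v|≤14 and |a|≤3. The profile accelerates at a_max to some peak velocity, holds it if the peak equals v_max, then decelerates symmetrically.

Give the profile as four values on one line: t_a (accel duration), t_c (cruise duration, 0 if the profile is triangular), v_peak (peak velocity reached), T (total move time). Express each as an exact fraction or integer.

t_a=4 t_c=0 v_peak=12 T=8

v_max²/a_max = 14²/3 = 196/3
48 < 196/3 → triangular
v_peak = √(48·3) = √144 = 12
t_a = 12/3 = 4; t_c = 0
T = 2·4 = 8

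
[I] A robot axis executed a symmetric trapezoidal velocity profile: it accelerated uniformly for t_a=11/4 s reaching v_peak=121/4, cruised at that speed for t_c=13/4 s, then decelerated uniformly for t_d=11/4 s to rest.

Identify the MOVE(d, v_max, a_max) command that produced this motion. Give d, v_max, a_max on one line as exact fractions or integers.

a_max = (121/4)/(11/4) = 11
d_a = ½·121/4·11/4 = 1331/32; d_c = 121/4·13/4 = 1573/16
d = 2·1331/32 + 1573/16 = 363/2
t_c = 13/4 > 0 ⇒ limit active, v_max = 121/4

d=363/2 v_max=121/4 a_max=11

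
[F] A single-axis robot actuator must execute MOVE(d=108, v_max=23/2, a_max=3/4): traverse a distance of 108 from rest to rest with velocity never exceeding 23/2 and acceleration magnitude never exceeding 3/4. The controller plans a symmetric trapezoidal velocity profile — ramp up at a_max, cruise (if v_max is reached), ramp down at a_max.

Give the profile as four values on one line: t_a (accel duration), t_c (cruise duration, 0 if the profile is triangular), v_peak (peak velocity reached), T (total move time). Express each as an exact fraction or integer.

t_a=12 t_c=0 v_peak=9 T=24

(v_max)²/a_max = (23/2)²/(3/4) = 529/3
108 < 529/3 → triangular
v_peak = √(108·3/4) = √81 = 9
t_a = 9/(3/4) = 12; t_c = 0
T = 2·12 = 24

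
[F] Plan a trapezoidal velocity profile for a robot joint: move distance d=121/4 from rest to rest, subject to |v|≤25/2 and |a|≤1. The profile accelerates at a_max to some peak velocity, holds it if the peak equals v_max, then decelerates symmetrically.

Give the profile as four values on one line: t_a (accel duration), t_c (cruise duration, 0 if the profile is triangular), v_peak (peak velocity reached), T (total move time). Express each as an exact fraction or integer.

(v_max)²/a_max = (25/2)²/1 = 625/4
121/4 < 625/4 so t_c = 0
v_peak = √(121/4·1) = √(121/4) = 11/2
t_a = (11/2)/1 = 11/2; t_c = 0
T = 2·11/2 = 11

t_a=11/2 t_c=0 v_peak=11/2 T=11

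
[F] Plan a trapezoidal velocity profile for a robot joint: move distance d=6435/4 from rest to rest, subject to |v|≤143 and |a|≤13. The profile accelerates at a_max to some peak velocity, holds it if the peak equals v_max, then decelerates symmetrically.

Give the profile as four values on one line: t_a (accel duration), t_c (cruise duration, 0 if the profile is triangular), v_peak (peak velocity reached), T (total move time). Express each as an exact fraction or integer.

vₘ²/aₘ = 143²/13 = 1573
6435/4 ≥ 1573 so v_max reached
t_a = 143/13 = 11; v_peak = 143
d_cruise = 6435/4 − 1573 = 143/4; t_c = (143/4)/143 = 1/4
T = 2·11 + 1/4 = 89/4

t_a=11 t_c=1/4 v_peak=143 T=89/4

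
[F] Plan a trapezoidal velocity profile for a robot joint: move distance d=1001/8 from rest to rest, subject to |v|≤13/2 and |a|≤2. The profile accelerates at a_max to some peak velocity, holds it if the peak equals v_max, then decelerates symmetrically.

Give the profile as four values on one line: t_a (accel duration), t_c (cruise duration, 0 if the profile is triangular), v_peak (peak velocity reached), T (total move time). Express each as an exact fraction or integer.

(v_max)²/a_max = (13/2)²/2 = 169/8
1001/8 ≥ 169/8 → trapezoidal
t_a = (13/2)/2 = 13/4; v_peak = 13/2
d_cruise = 1001/8 − 169/8 = 104; t_c = 104/(13/2) = 16
T = 2·13/4 + 16 = 45/2

t_a=13/4 t_c=16 v_peak=13/2 T=45/2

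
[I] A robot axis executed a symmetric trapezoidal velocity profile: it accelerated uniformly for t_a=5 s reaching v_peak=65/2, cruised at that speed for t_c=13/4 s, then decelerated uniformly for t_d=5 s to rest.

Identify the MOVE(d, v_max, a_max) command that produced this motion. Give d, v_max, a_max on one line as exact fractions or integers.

a_max = (65/2)/5 = 13/2
d_a = ½·65/2·5 = 325/4; d_c = 65/2·13/4 = 845/8
d = 2·325/4 + 845/8 = 2145/8
t_c = 13/4 > 0 ⇒ limit active, v_max = 65/2

d=2145/8 v_max=65/2 a_max=13/2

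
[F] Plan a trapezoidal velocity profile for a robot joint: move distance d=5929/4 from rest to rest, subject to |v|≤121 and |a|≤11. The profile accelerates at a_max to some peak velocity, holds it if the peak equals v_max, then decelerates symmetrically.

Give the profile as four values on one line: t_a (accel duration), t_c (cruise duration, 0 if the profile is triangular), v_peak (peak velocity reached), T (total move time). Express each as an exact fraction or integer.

(v_max)²/a_max = 121²/11 = 1331
5929/4 ≥ 1331 ⇒ cruise phase
t_a = 121/11 = 11; v_peak = 121
d_cruise = 5929/4 − 1331 = 605/4; t_c = (605/4)/121 = 5/4
T = 2·11 + 5/4 = 93/4

t_a=11 t_c=5/4 v_peak=121 T=93/4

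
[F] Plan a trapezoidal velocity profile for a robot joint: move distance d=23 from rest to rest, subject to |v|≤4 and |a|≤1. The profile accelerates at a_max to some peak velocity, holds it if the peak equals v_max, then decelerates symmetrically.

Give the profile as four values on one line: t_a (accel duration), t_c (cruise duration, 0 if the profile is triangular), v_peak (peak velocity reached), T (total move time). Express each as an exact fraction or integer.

t_a=4 t_c=7/4 v_peak=4 T=39/4

v_max²/a_max = 4²/1 = 16
23 ≥ 16 so v_max reached
t_a = 4/1 = 4; v_peak = 4
d_cruise = 23 − 16 = 7; t_c = 7/4
T = 2·4 + 7/4 = 39/4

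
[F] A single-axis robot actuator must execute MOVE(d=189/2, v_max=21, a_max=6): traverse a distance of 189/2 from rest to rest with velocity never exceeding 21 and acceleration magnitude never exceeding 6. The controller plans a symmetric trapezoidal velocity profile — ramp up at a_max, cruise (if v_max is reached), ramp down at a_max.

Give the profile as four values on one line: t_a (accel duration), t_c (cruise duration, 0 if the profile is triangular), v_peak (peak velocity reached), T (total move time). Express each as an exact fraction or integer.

v_max²/a_max = 21²/6 = 147/2
189/2 ≥ 147/2 so v_max reached
t_a = 21/6 = 7/2; v_peak = 21
d_cruise = 189/2 − 147/2 = 21; t_c = 21/21 = 1
T = 2·7/2 + 1 = 8

t_a=7/2 t_c=1 v_peak=21 T=8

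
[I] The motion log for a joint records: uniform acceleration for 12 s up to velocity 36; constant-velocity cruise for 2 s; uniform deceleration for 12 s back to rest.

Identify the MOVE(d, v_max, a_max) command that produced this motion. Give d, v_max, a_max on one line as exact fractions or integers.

a_max = 36/12 = 3
d_a = ½·36·12 = 216; d_c = 36·2 = 72
d = 2·216 + 72 = 504
t_c = 2 > 0 ⇒ limit active, v_max = 36

d=504 v_max=36 a_max=3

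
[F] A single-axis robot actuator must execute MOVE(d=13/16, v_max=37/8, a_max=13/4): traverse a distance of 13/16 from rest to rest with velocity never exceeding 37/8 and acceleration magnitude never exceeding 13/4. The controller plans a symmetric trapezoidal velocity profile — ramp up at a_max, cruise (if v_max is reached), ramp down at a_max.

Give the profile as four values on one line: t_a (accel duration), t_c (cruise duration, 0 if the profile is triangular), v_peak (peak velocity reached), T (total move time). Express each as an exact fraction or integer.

(v_max)²/a_max = (37/8)²/(13/4) = 1369/208
13/16 < 1369/208 → triangular
v_peak = √(13/16·13/4) = √(169/64) = 13/8
t_a = (13/8)/(13/4) = 1/2; t_c = 0
T = 2·1/2 = 1

t_a=1/2 t_c=0 v_peak=13/8 T=1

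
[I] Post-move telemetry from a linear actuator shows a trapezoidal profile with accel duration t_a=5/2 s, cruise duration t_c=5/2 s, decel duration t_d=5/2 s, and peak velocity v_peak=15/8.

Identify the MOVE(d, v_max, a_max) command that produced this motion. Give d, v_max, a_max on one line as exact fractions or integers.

a_max = (15/8)/(5/2) = 3/4
d_a = ½·15/8·5/2 = 75/32; d_c = 15/8·5/2 = 75/16
d = 2·75/32 + 75/16 = 75/8
t_c = 5/2 > 0 → v_max = v_peak = 15/8

d=75/8 v_max=15/8 a_max=3/4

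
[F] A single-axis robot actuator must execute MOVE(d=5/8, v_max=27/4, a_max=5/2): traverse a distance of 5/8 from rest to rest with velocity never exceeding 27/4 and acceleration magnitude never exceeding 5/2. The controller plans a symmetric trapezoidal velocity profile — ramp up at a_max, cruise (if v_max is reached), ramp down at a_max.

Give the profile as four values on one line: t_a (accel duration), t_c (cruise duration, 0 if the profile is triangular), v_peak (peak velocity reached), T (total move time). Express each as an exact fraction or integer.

t_a=1/2 t_c=0 v_peak=5/4 T=1

v_max²/a_max = (27/4)²/(5/2) = 729/40
5/8 < 729/40 → triangular
v_peak = √(5/8·5/2) = √(25/16) = 5/4
t_a = (5/4)/(5/2) = 1/2; t_c = 0
T = 2·1/2 = 1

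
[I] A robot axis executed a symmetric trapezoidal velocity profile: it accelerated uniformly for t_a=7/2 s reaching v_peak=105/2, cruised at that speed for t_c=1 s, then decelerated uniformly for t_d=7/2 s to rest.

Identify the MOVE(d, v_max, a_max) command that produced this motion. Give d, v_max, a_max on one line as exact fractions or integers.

d=945/4 v_max=105/2 a_max=15

a_max = (105/2)/(7/2) = 15
d_a = ½·105/2·7/2 = 735/8; d_c = 105/2·1 = 105/2
d = 2·735/8 + 105/2 = 945/4
t_c = 1 > 0 so v_max = 105/2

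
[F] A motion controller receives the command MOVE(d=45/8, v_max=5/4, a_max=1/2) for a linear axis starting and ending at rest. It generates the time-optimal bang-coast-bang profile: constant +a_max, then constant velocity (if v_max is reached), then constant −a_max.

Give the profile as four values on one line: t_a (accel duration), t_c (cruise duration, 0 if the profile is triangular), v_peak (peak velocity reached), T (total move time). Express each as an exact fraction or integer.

t_a=5/2 t_c=2 v_peak=5/4 T=7

v_max²/a_max = (5/4)²/(1/2) = 25/8
45/8 ≥ 25/8 so v_max reached
t_a = (5/4)/(1/2) = 5/2; v_peak = 5/4
d_cruise = 45/8 − 25/8 = 5/2; t_c = (5/2)/(5/4) = 2
T = 2·5/2 + 2 = 7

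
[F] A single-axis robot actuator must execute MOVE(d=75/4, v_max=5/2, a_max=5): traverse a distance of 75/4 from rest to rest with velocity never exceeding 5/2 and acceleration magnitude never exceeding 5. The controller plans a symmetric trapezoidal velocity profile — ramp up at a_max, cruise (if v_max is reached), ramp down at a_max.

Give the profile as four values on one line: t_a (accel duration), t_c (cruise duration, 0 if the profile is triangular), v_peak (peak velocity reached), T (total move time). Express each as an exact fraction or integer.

t_a=1/2 t_c=7 v_peak=5/2 T=8

vₘ²/aₘ = (5/2)²/5 = 5/4
75/4 ≥ 5/4 so v_max reached
t_a = (5/2)/5 = 1/2; v_peak = 5/2
d_cruise = 75/4 − 5/4 = 35/2; t_c = (35/2)/(5/2) = 7
T = 2·1/2 + 7 = 8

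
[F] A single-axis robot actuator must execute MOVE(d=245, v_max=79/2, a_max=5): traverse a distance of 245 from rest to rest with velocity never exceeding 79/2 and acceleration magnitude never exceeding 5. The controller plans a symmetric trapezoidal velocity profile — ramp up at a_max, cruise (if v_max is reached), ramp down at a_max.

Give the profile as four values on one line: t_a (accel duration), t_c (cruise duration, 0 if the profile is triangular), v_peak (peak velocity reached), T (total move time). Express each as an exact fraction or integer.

t_a=7 t_c=0 v_peak=35 T=14

(v_max)²/a_max = (79/2)²/5 = 6241/20
245 < 6241/20 ⇒ no cruise
v_peak = √(245·5) = √1225 = 35
t_a = 35/5 = 7; t_c = 0
T = 2·7 = 14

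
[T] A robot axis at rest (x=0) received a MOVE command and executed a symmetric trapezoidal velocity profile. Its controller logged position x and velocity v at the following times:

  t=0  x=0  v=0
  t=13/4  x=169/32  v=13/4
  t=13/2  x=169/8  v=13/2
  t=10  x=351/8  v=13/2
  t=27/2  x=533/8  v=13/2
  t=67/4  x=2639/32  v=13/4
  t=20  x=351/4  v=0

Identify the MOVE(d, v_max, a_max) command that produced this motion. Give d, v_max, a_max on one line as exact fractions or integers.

final state: t=20, x=351/4, v=0 → d = 351/4
a_max = (13/4−0)/(13/4−0) = 1
max v = 13/2 over t∈[13/2,27/2] → v_max = 13/2
check: 13/2·(13/2+7) = 351/4 ✓

d=351/4 v_max=13/2 a_max=1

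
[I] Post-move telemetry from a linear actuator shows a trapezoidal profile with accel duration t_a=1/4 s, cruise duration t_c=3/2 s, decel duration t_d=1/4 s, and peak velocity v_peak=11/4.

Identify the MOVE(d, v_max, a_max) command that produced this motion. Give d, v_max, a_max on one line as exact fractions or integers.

d=77/16 v_max=11/4 a_max=11

a_max = (11/4)/(1/4) = 11
d_a = ½·11/4·1/4 = 11/32; d_c = 11/4·3/2 = 33/8
d = 2·11/32 + 33/8 = 77/16
t_c = 3/2 > 0 so v_max = 11/4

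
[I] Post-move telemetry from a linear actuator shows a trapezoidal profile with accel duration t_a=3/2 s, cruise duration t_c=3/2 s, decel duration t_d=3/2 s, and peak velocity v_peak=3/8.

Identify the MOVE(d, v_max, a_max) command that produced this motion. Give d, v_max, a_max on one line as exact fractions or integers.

d=9/8 v_max=3/8 a_max=1/4

a_max = (3/8)/(3/2) = 1/4
d_a = ½·3/8·3/2 = 9/32; d_c = 3/8·3/2 = 9/16
d = 2·9/32 + 9/16 = 9/8
t_c = 3/2 > 0 so v_max = 3/8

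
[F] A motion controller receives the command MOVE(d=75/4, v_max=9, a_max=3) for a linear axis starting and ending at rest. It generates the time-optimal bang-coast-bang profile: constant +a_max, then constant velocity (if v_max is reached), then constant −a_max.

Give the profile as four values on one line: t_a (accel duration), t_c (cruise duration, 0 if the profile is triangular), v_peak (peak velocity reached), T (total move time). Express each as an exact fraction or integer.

t_a=5/2 t_c=0 v_peak=15/2 T=5

vₘ²/aₘ = 9²/3 = 27
75/4 < 27 ⇒ no cruise
v_peak = √(75/4·3) = √(225/4) = 15/2
t_a = (15/2)/3 = 5/2; t_c = 0
T = 2·5/2 = 5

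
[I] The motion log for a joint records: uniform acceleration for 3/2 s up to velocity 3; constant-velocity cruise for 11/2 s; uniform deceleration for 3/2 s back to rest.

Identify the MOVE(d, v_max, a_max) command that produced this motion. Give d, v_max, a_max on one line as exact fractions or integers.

a_max = 3/(3/2) = 2
d_a = ½·3·3/2 = 9/4; d_c = 3·11/2 = 33/2
d = 2·9/4 + 33/2 = 21
t_c = 11/2 > 0 so v_max = 3

d=21 v_max=3 a_max=2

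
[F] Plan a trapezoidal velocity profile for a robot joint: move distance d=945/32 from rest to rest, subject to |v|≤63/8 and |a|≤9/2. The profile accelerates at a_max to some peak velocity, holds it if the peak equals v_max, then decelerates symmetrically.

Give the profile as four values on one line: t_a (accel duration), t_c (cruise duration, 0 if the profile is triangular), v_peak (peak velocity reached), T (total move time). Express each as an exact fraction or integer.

t_a=7/4 t_c=2 v_peak=63/8 T=11/2

vₘ²/aₘ = (63/8)²/(9/2) = 441/32
945/32 ≥ 441/32 ⇒ cruise phase
t_a = (63/8)/(9/2) = 7/4; v_peak = 63/8
d_cruise = 945/32 − 441/32 = 63/4; t_c = (63/4)/(63/8) = 2
T = 2·7/4 + 2 = 11/2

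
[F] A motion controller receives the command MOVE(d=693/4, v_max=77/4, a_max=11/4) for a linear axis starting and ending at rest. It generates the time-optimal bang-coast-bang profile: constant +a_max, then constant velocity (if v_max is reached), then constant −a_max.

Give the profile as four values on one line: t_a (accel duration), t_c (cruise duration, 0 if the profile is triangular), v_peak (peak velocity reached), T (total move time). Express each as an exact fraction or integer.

v_max²/a_max = (77/4)²/(11/4) = 539/4
693/4 ≥ 539/4 ⇒ cruise phase
t_a = (77/4)/(11/4) = 7; v_peak = 77/4
d_cruise = 693/4 − 539/4 = 77/2; t_c = (77/2)/(77/4) = 2
T = 2·7 + 2 = 16

t_a=7 t_c=2 v_peak=77/4 T=16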